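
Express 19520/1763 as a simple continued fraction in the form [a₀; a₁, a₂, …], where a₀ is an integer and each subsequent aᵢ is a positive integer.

⌊19520/1763⌋ = 11, remainder 127
⌊1763/127⌋ = 13, remainder 112
⌊127/112⌋ = 1, remainder 15
⌊112/15⌋ = 7, remainder 7
⌊15/7⌋ = 2, remainder 1
⌊7/1⌋ = 7, remainder 0

[11; 13, 1, 7, 2, 7]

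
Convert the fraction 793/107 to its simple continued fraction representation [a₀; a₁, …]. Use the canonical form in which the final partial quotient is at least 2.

[7; 2, 2, 3, 6]

Apply division with remainder until the remainder is 0:
793 = 7·107 + 44, so a_0 = 7
107 = 2·44 + 19, so a_1 = 2
44 = 2·19 + 6, so a_2 = 2
19 = 3·6 + 1, so a_3 = 3
6 = 6·1 + 0, so a_4 = 6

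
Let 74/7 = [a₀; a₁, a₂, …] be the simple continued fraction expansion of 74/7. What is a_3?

3

74 = 10·7 + 4, so a_0 = 10
7 = 1·4 + 3, so a_1 = 1
4 = 1·3 + 1, so a_2 = 1
3 = 3·1 + 0, so a_3 = 3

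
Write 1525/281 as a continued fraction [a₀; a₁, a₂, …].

1525 ÷ 281 → quotient 5, remainder 120
281 ÷ 120 → quotient 2, remainder 41
120 ÷ 41 → quotient 2, remainder 38
41 ÷ 38 → quotient 1, remainder 3
38 ÷ 3 → quotient 12, remainder 2
3 ÷ 2 → quotient 1, remainder 1
2 ÷ 1 → quotient 2, remainder 0

[5; 2, 2, 1, 12, 1, 2]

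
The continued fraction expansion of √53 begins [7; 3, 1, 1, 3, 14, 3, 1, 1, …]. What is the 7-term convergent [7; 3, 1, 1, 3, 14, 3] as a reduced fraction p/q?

7979/1096

Start with 3.
14 + 1/(3/1) = 14 + 1/3 = 43/3
3 + 1/(43/3) = 3 + 3/43 = 132/43
1 + 1/(132/43) = 1 + 43/132 = 175/132
1 + 1/(175/132) = 1 + 132/175 = 307/175
3 + 1/(307/175) = 3 + 175/307 = 1096/307
7 + 1/(1096/307) = 7 + 307/1096 = 7979/1096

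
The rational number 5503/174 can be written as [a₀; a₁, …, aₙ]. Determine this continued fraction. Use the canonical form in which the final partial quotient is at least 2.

5503 ÷ 174 → quotient 31, remainder 109
174 ÷ 109 → quotient 1, remainder 65
109 ÷ 65 → quotient 1, remainder 44
65 ÷ 44 → quotient 1, remainder 21
44 ÷ 21 → quotient 2, remainder 2
21 ÷ 2 → quotient 10, remainder 1
2 ÷ 1 → quotient 2, remainder 0

[31; 1, 1, 1, 2, 10, 2]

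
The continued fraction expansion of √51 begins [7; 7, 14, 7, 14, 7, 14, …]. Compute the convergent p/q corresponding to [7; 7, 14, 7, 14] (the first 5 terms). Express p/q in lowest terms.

70693/9899

Build up convergents one term at a time:
a_0 = 7: 7/1
a_1 = 7: 50/7
a_2 = 14: 707/99
a_3 = 7: 4999/700
a_4 = 14: 70693/9899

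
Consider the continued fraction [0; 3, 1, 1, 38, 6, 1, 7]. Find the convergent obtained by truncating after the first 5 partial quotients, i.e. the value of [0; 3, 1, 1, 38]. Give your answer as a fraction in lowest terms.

77/270

Start with 38.
1 + 1/(38/1) = 1 + 1/38 = 39/38
1 + 1/(39/38) = 1 + 38/39 = 77/39
3 + 1/(77/39) = 3 + 39/77 = 270/77
0 + 1/(270/77) = 0 + 77/270 = 77/270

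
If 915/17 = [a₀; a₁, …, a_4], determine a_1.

915 = 53·17 + 14, so a_0 = 53
17 = 1·14 + 3, so a_1 = 1

1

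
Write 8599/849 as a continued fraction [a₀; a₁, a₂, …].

[10; 7, 1, 3, 1, 2, 1, 5]

Run the Euclidean algorithm, recording each quotient:
⌊8599/849⌋ = 10, remainder 109
⌊849/109⌋ = 7, remainder 86
⌊109/86⌋ = 1, remainder 23
⌊86/23⌋ = 3, remainder 17
⌊23/17⌋ = 1, remainder 6
⌊17/6⌋ = 2, remainder 5
⌊6/5⌋ = 1, remainder 1
⌊5/1⌋ = 5, remainder 0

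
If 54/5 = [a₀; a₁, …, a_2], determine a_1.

1

Apply division with remainder until the remainder is 0:
54 ÷ 5 → quotient 10, remainder 4
5 ÷ 4 → quotient 1, remainder 1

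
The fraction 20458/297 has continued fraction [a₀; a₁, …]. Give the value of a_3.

2

20458 ÷ 297 → quotient 68, remainder 262
297 ÷ 262 → quotient 1, remainder 35
262 ÷ 35 → quotient 7, remainder 17
35 ÷ 17 → quotient 2, remainder 1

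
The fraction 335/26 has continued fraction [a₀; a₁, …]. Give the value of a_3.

⌊335/26⌋ = 12, remainder 23
⌊26/23⌋ = 1, remainder 3
⌊23/3⌋ = 7, remainder 2
⌊3/2⌋ = 1, remainder 1

1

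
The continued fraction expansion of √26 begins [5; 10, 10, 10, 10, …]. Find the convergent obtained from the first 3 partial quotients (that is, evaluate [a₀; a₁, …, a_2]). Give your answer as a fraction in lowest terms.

515/101

Use the convergent recurrence hₖ = aₖ·hₖ₋₁ + hₖ₋₂ (and likewise for the denominators kₖ):
a_0 = 5: 5/1
a_1 = 10: 51/10
a_2 = 10: 515/101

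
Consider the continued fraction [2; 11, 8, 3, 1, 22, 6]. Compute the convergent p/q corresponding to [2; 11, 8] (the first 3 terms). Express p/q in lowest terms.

Use the convergent recurrence hₖ = aₖ·hₖ₋₁ + hₖ₋₂ (and likewise for the denominators kₖ):
a_0 = 2: 2/1
a_1 = 11: 23/11
a_2 = 8: 186/89

186/89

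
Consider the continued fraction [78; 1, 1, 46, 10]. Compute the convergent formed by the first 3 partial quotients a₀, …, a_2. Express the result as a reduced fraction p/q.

157/2

Work from the innermost term outward:
Start with 1.
1 + 1/(1/1) = 1 + 1/1 = 2/1
78 + 1/(2/1) = 78 + 1/2 = 157/2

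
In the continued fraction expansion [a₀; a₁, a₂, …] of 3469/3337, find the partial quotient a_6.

5

⌊3469/3337⌋ = 1, remainder 132
⌊3337/132⌋ = 25, remainder 37
⌊132/37⌋ = 3, remainder 21
⌊37/21⌋ = 1, remainder 16
⌊21/16⌋ = 1, remainder 5
⌊16/5⌋ = 3, remainder 1
⌊5/1⌋ = 5, remainder 0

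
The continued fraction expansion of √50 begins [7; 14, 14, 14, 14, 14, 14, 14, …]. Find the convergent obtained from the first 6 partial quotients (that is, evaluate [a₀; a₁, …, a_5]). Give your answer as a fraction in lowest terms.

3880899/548842

Start with 14.
14 + 1/(14/1) = 14 + 1/14 = 197/14
14 + 1/(197/14) = 14 + 14/197 = 2772/197
14 + 1/(2772/197) = 14 + 197/2772 = 39005/2772
14 + 1/(39005/2772) = 14 + 2772/39005 = 548842/39005
7 + 1/(548842/39005) = 7 + 39005/548842 = 3880899/548842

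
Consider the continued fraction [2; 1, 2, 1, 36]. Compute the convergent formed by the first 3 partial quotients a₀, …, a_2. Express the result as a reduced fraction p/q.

8/3

Build up convergents one term at a time:
a_0 = 2: 2/1
a_1 = 1: 3/1
a_2 = 2: 8/3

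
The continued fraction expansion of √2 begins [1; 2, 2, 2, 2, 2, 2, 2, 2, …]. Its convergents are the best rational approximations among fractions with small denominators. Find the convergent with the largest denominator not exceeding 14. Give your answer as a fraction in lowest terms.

List convergents until the denominator exceeds the bound:
a_0 = 1: 1/1  (≤ bound)
a_1 = 2: 3/2  (≤ bound)
a_2 = 2: 7/5  (≤ bound)
a_3 = 2: 17/12  (≤ bound)
a_4 = 2: 41/29  (> 14, stop)

17/12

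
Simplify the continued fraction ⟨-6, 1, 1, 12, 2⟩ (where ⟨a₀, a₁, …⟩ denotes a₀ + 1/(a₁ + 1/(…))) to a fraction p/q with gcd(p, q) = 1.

-285/52

Work from the innermost term outward:
Start with 2.
12 + 1/(2/1) = 12 + 1/2 = 25/2
1 + 1/(25/2) = 1 + 2/25 = 27/25
1 + 1/(27/25) = 1 + 25/27 = 52/27
-6 + 1/(52/27) = -6 + 27/52 = -285/52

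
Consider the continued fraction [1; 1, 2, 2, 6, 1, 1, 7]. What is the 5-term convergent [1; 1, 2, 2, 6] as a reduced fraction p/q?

Work from the innermost term outward:
Start with 6.
2 + 1/(6/1) = 2 + 1/6 = 13/6
2 + 1/(13/6) = 2 + 6/13 = 32/13
1 + 1/(32/13) = 1 + 13/32 = 45/32
1 + 1/(45/32) = 1 + 32/45 = 77/45

77/45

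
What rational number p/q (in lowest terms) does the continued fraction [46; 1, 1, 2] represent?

a_0 = 46: 46/1
a_1 = 1: 47/1
a_2 = 1: 93/2
a_3 = 2: 233/5

233/5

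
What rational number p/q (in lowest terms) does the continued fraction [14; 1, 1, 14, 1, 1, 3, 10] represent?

31501/2170

Start with 10.
3 + 1/(10/1) = 3 + 1/10 = 31/10
1 + 1/(31/10) = 1 + 10/31 = 41/31
1 + 1/(41/31) = 1 + 31/41 = 72/41
14 + 1/(72/41) = 14 + 41/72 = 1049/72
1 + 1/(1049/72) = 1 + 72/1049 = 1121/1049
1 + 1/(1121/1049) = 1 + 1049/1121 = 2170/1121
14 + 1/(2170/1121) = 14 + 1121/2170 = 31501/2170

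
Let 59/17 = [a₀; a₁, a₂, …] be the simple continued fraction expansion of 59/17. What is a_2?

8

59 = 3·17 + 8, so a_0 = 3
17 = 2·8 + 1, so a_1 = 2
8 = 8·1 + 0, so a_2 = 8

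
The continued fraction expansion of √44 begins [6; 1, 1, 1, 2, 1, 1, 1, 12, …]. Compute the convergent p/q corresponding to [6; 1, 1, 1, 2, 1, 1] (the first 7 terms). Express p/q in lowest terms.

126/19

a_0 = 6: 6/1
a_1 = 1: 7/1
a_2 = 1: 13/2
a_3 = 1: 20/3
a_4 = 2: 53/8
a_5 = 1: 73/11
a_6 = 1: 126/19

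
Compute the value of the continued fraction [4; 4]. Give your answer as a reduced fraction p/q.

17/4

Build up convergents one term at a time:
a_0 = 4: 4/1
a_1 = 4: 17/4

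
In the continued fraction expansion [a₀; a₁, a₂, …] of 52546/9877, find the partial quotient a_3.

⌊52546/9877⌋ = 5, remainder 3161
⌊9877/3161⌋ = 3, remainder 394
⌊3161/394⌋ = 8, remainder 9
⌊394/9⌋ = 43, remainder 7

43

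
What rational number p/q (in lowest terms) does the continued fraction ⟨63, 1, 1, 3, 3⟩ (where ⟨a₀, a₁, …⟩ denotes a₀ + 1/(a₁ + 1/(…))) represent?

Collapse the nested fraction from the inside out:
Start with 3.
3 + 1/(3/1) = 3 + 1/3 = 10/3
1 + 1/(10/3) = 1 + 3/10 = 13/10
1 + 1/(13/10) = 1 + 10/13 = 23/13
63 + 1/(23/13) = 63 + 13/23 = 1462/23

1462/23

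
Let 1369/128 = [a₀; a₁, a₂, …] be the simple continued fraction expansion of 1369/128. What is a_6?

5

Apply division with remainder until the remainder is 0:
⌊1369/128⌋ = 10, remainder 89
⌊128/89⌋ = 1, remainder 39
⌊89/39⌋ = 2, remainder 11
⌊39/11⌋ = 3, remainder 6
⌊11/6⌋ = 1, remainder 5
⌊6/5⌋ = 1, remainder 1
⌊5/1⌋ = 5, remainder 0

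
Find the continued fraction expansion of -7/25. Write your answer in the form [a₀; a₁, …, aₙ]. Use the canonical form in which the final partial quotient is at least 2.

Repeatedly divide and take the remainder:
-7 ÷ 25 → quotient -1, remainder 18
25 ÷ 18 → quotient 1, remainder 7
18 ÷ 7 → quotient 2, remainder 4
7 ÷ 4 → quotient 1, remainder 3
4 ÷ 3 → quotient 1, remainder 1
3 ÷ 1 → quotient 3, remainder 0

[-1; 1, 2, 1, 1, 3]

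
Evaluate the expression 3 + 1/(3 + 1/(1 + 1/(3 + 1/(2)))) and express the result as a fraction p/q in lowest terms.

a_0 = 3: 3/1
a_1 = 3: 10/3
a_2 = 1: 13/4
a_3 = 3: 49/15
a_4 = 2: 111/34

111/34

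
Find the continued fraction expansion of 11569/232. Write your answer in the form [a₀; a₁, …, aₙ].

Run the Euclidean algorithm, recording each quotient:
11569 ÷ 232 → quotient 49, remainder 201
232 ÷ 201 → quotient 1, remainder 31
201 ÷ 31 → quotient 6, remainder 15
31 ÷ 15 → quotient 2, remainder 1
15 ÷ 1 → quotient 15, remainder 0

[49; 1, 6, 2, 15]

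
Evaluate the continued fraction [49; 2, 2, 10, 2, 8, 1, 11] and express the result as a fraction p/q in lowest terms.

607023/12287

Compute successive convergents:
a_0 = 49: 49/1
a_1 = 2: 99/2
a_2 = 2: 247/5
a_3 = 10: 2569/52
a_4 = 2: 5385/109
a_5 = 8: 45649/924
a_6 = 1: 51034/1033
a_7 = 11: 607023/12287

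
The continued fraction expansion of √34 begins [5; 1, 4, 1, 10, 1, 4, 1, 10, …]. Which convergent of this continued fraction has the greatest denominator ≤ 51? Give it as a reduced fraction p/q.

a_0 = 5: 5/1  (≤ bound)
a_1 = 1: 6/1  (≤ bound)
a_2 = 4: 29/5  (≤ bound)
a_3 = 1: 35/6  (≤ bound)
a_4 = 10: 379/65  (> 51, stop)

35/6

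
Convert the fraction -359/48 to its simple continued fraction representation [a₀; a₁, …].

[-8; 1, 1, 11, 2]

-359 ÷ 48 → quotient -8, remainder 25
48 ÷ 25 → quotient 1, remainder 23
25 ÷ 23 → quotient 1, remainder 2
23 ÷ 2 → quotient 11, remainder 1
2 ÷ 1 → quotient 2, remainder 0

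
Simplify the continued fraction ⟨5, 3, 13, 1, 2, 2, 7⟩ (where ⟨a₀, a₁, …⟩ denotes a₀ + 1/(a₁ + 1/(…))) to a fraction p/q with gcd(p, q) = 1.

Start with 7.
2 + 1/(7/1) = 2 + 1/7 = 15/7
2 + 1/(15/7) = 2 + 7/15 = 37/15
1 + 1/(37/15) = 1 + 15/37 = 52/37
13 + 1/(52/37) = 13 + 37/52 = 713/52
3 + 1/(713/52) = 3 + 52/713 = 2191/713
5 + 1/(2191/713) = 5 + 713/2191 = 11668/2191

11668/2191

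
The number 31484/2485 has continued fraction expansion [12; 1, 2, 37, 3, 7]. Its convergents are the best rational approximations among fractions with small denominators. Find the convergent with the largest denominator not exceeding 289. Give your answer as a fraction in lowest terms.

List convergents until the denominator exceeds the bound:
a_0 = 12: 12/1  (≤ bound)
a_1 = 1: 13/1  (≤ bound)
a_2 = 2: 38/3  (≤ bound)
a_3 = 37: 1419/112  (≤ bound)
a_4 = 3: 4295/339  (> 289, stop)

1419/112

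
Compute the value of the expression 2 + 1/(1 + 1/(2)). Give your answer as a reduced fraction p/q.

Starting at the tail and folding back:
Start with 2.
1 + 1/(2/1) = 1 + 1/2 = 3/2
2 + 1/(3/2) = 2 + 2/3 = 8/3

8/3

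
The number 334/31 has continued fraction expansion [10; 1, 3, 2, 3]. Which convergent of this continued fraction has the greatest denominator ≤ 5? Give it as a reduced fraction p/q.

a_0 = 10: 10/1  (≤ bound)
a_1 = 1: 11/1  (≤ bound)
a_2 = 3: 43/4  (≤ bound)
a_3 = 2: 97/9  (> 5, stop)

43/4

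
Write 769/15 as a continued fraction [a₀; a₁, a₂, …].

Run the Euclidean algorithm, recording each quotient:
769 ÷ 15 → quotient 51, remainder 4
15 ÷ 4 → quotient 3, remainder 3
4 ÷ 3 → quotient 1, remainder 1
3 ÷ 1 → quotient 3, remainder 0

[51; 3, 1, 3]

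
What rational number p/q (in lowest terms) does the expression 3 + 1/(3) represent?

10/3

a_0 = 3: 3/1
a_1 = 3: 10/3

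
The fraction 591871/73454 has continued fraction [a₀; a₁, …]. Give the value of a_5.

5

⌊591871/73454⌋ = 8, remainder 4239
⌊73454/4239⌋ = 17, remainder 1391
⌊4239/1391⌋ = 3, remainder 66
⌊1391/66⌋ = 21, remainder 5
⌊66/5⌋ = 13, remainder 1
⌊5/1⌋ = 5, remainder 0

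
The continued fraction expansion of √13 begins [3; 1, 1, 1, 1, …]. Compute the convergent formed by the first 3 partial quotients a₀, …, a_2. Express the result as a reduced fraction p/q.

Start with 1.
1 + 1/(1/1) = 1 + 1/1 = 2/1
3 + 1/(2/1) = 3 + 1/2 = 7/2

7/2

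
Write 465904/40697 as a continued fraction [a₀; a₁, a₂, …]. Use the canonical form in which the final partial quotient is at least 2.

Run the Euclidean algorithm, recording each quotient:
465904 ÷ 40697 → quotient 11, remainder 18237
40697 ÷ 18237 → quotient 2, remainder 4223
18237 ÷ 4223 → quotient 4, remainder 1345
4223 ÷ 1345 → quotient 3, remainder 188
1345 ÷ 188 → quotient 7, remainder 29
188 ÷ 29 → quotient 6, remainder 14
29 ÷ 14 → quotient 2, remainder 1
14 ÷ 1 → quotient 14, remainder 0

[11; 2, 4, 3, 7, 6, 2, 14]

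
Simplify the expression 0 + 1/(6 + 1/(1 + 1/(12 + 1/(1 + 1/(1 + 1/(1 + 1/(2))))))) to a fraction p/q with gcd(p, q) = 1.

109/755

Start with 2.
1 + 1/(2/1) = 1 + 1/2 = 3/2
1 + 1/(3/2) = 1 + 2/3 = 5/3
1 + 1/(5/3) = 1 + 3/5 = 8/5
12 + 1/(8/5) = 12 + 5/8 = 101/8
1 + 1/(101/8) = 1 + 8/101 = 109/101
6 + 1/(109/101) = 6 + 101/109 = 755/109
0 + 1/(755/109) = 0 + 109/755 = 109/755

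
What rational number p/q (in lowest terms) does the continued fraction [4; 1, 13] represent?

Starting at the tail and folding back:
Start with 13.
1 + 1/(13/1) = 1 + 1/13 = 14/13
4 + 1/(14/13) = 4 + 13/14 = 69/14

69/14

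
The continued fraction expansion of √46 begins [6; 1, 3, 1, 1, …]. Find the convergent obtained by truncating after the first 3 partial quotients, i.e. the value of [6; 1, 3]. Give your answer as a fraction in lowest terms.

Starting at the tail and folding back:
Start with 3.
1 + 1/(3/1) = 1 + 1/3 = 4/3
6 + 1/(4/3) = 6 + 3/4 = 27/4

27/4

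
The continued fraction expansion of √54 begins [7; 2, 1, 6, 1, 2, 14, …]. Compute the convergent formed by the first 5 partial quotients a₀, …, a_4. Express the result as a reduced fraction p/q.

169/23

a_0 = 7: 7/1
a_1 = 2: 15/2
a_2 = 1: 22/3
a_3 = 6: 147/20
a_4 = 1: 169/23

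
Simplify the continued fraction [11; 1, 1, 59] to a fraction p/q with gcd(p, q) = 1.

a_0 = 11: 11/1
a_1 = 1: 12/1
a_2 = 1: 23/2
a_3 = 59: 1369/119

1369/119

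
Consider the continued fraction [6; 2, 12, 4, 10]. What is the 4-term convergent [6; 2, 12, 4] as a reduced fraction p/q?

Start with 4.
12 + 1/(4/1) = 12 + 1/4 = 49/4
2 + 1/(49/4) = 2 + 4/49 = 102/49
6 + 1/(102/49) = 6 + 49/102 = 661/102

661/102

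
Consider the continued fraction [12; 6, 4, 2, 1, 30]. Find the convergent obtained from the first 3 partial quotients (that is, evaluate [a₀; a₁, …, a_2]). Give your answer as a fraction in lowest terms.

a_0 = 12: 12/1
a_1 = 6: 73/6
a_2 = 4: 304/25

304/25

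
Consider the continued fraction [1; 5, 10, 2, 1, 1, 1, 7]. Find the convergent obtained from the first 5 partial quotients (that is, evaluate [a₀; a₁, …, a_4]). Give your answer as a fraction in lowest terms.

189/158

Start with 1.
2 + 1/(1/1) = 2 + 1/1 = 3/1
10 + 1/(3/1) = 10 + 1/3 = 31/3
5 + 1/(31/3) = 5 + 3/31 = 158/31
1 + 1/(158/31) = 1 + 31/158 = 189/158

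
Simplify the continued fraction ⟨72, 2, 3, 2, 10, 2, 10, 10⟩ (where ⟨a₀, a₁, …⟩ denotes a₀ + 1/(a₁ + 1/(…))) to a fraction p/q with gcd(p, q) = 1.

2681623/37020

a_0 = 72: 72/1
a_1 = 2: 145/2
a_2 = 3: 507/7
a_3 = 2: 1159/16
a_4 = 10: 12097/167
a_5 = 2: 25353/350
a_6 = 10: 265627/3667
a_7 = 10: 2681623/37020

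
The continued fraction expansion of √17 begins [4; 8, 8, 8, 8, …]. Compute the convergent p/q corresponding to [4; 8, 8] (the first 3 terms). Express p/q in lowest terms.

Start with 8.
8 + 1/(8/1) = 8 + 1/8 = 65/8
4 + 1/(65/8) = 4 + 8/65 = 268/65

268/65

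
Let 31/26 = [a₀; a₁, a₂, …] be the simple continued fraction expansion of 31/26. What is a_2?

5

⌊31/26⌋ = 1, remainder 5
⌊26/5⌋ = 5, remainder 1
⌊5/1⌋ = 5, remainder 0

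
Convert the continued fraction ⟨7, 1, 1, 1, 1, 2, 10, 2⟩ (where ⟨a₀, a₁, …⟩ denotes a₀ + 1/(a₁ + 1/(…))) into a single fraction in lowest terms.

2155/283

Work from the innermost term outward:
Start with 2.
10 + 1/(2/1) = 10 + 1/2 = 21/2
2 + 1/(21/2) = 2 + 2/21 = 44/21
1 + 1/(44/21) = 1 + 21/44 = 65/44
1 + 1/(65/44) = 1 + 44/65 = 109/65
1 + 1/(109/65) = 1 + 65/109 = 174/109
1 + 1/(174/109) = 1 + 109/174 = 283/174
7 + 1/(283/174) = 7 + 174/283 = 2155/283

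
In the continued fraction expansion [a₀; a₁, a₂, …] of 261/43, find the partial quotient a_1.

261 ÷ 43 → quotient 6, remainder 3
43 ÷ 3 → quotient 14, remainder 1

14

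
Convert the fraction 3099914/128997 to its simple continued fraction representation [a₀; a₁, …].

3099914 = 24·128997 + 3986, so a_0 = 24
128997 = 32·3986 + 1445, so a_1 = 32
3986 = 2·1445 + 1096, so a_2 = 2
1445 = 1·1096 + 349, so a_3 = 1
1096 = 3·349 + 49, so a_4 = 3
349 = 7·49 + 6, so a_5 = 7
49 = 8·6 + 1, so a_6 = 8
6 = 6·1 + 0, so a_7 = 6

[24; 32, 2, 1, 3, 7, 8, 6]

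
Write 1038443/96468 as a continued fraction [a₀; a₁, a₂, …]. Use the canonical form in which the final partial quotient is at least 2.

Apply division with remainder until the remainder is 0:
⌊1038443/96468⌋ = 10, remainder 73763
⌊96468/73763⌋ = 1, remainder 22705
⌊73763/22705⌋ = 3, remainder 5648
⌊22705/5648⌋ = 4, remainder 113
⌊5648/113⌋ = 49, remainder 111
⌊113/111⌋ = 1, remainder 2
⌊111/2⌋ = 55, remainder 1
⌊2/1⌋ = 2, remainder 0

[10; 1, 3, 4, 49, 1, 55, 2]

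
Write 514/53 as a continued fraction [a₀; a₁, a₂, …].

[9; 1, 2, 3, 5]

514 = 9·53 + 37, so a_0 = 9
53 = 1·37 + 16, so a_1 = 1
37 = 2·16 + 5, so a_2 = 2
16 = 3·5 + 1, so a_3 = 3
5 = 5·1 + 0, so a_4 = 5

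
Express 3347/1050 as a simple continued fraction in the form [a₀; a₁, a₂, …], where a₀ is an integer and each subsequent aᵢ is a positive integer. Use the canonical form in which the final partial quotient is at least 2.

[3; 5, 3, 32, 2]

⌊3347/1050⌋ = 3, remainder 197
⌊1050/197⌋ = 5, remainder 65
⌊197/65⌋ = 3, remainder 2
⌊65/2⌋ = 32, remainder 1
⌊2/1⌋ = 2, remainder 0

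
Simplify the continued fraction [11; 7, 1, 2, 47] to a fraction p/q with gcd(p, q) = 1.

12121/1089

Work from the innermost term outward:
Start with 47.
2 + 1/(47/1) = 2 + 1/47 = 95/47
1 + 1/(95/47) = 1 + 47/95 = 142/95
7 + 1/(142/95) = 7 + 95/142 = 1089/142
11 + 1/(1089/142) = 11 + 142/1089 = 12121/1089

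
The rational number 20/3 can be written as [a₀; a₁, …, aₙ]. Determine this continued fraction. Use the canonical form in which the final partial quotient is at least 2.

[6; 1, 2]

20 = 6·3 + 2, so a_0 = 6
3 = 1·2 + 1, so a_1 = 1
2 = 2·1 + 0, so a_2 = 2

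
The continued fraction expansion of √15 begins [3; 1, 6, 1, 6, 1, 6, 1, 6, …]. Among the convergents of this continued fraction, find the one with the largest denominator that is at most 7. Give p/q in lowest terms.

27/7

List convergents until the denominator exceeds the bound:
a_0 = 3: 3/1  (≤ bound)
a_1 = 1: 4/1  (≤ bound)
a_2 = 6: 27/7  (≤ bound)
a_3 = 1: 31/8  (> 7, stop)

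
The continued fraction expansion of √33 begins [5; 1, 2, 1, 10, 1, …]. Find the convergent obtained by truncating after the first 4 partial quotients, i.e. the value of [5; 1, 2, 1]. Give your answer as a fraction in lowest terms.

23/4

Build up convergents one term at a time:
a_0 = 5: 5/1
a_1 = 1: 6/1
a_2 = 2: 17/3
a_3 = 1: 23/4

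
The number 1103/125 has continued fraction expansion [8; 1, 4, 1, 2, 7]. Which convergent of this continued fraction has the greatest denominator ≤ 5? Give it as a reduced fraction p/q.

44/5

a_0 = 8: 8/1  (≤ bound)
a_1 = 1: 9/1  (≤ bound)
a_2 = 4: 44/5  (≤ bound)
a_3 = 1: 53/6  (> 5, stop)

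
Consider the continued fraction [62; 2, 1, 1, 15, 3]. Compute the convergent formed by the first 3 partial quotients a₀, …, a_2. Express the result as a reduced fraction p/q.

Start with 1.
2 + 1/(1/1) = 2 + 1/1 = 3/1
62 + 1/(3/1) = 62 + 1/3 = 187/3

187/3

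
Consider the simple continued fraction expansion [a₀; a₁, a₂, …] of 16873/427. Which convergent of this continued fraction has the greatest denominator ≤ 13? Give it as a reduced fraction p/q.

79/2

List convergents until the denominator exceeds the bound:
a_0 = 39: 39/1  (≤ bound)
a_1 = 1: 40/1  (≤ bound)
a_2 = 1: 79/2  (≤ bound)
a_3 = 15: 1225/31  (> 13, stop)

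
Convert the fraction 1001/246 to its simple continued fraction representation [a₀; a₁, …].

[4; 14, 2, 8]

1001 = 4·246 + 17, so a_0 = 4
246 = 14·17 + 8, so a_1 = 14
17 = 2·8 + 1, so a_2 = 2
8 = 8·1 + 0, so a_3 = 8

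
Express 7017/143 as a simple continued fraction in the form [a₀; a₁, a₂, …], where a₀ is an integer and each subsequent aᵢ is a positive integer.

[49; 14, 3, 3]

⌊7017/143⌋ = 49, remainder 10
⌊143/10⌋ = 14, remainder 3
⌊10/3⌋ = 3, remainder 1
⌊3/1⌋ = 3, remainder 0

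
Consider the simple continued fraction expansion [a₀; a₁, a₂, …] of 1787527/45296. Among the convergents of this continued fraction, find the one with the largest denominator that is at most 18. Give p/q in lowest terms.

513/13

a_0 = 39: 39/1  (≤ bound)
a_1 = 2: 79/2  (≤ bound)
a_2 = 6: 513/13  (≤ bound)
a_3 = 3: 1618/41  (> 18, stop)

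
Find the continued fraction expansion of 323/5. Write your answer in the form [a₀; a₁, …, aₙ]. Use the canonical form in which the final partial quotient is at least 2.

⌊323/5⌋ = 64, remainder 3
⌊5/3⌋ = 1, remainder 2
⌊3/2⌋ = 1, remainder 1
⌊2/1⌋ = 2, remainder 0

[64; 1, 1, 2]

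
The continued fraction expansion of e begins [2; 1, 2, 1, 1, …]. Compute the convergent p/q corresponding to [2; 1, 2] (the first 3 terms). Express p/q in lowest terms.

Work from the innermost term outward:
Start with 2.
1 + 1/(2/1) = 1 + 1/2 = 3/2
2 + 1/(3/2) = 2 + 2/3 = 8/3

8/3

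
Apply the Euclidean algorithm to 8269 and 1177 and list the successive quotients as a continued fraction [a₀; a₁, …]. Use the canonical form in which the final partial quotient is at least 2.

[7; 39, 4, 3, 2]

Repeatedly divide and take the remainder:
8269 = 7·1177 + 30, so a_0 = 7
1177 = 39·30 + 7, so a_1 = 39
30 = 4·7 + 2, so a_2 = 4
7 = 3·2 + 1, so a_3 = 3
2 = 2·1 + 0, so a_4 = 2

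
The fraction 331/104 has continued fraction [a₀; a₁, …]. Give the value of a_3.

⌊331/104⌋ = 3, remainder 19
⌊104/19⌋ = 5, remainder 9
⌊19/9⌋ = 2, remainder 1
⌊9/1⌋ = 9, remainder 0

9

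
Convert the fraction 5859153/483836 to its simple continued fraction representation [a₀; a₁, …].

Run the Euclidean algorithm, recording each quotient:
⌊5859153/483836⌋ = 12, remainder 53121
⌊483836/53121⌋ = 9, remainder 5747
⌊53121/5747⌋ = 9, remainder 1398
⌊5747/1398⌋ = 4, remainder 155
⌊1398/155⌋ = 9, remainder 3
⌊155/3⌋ = 51, remainder 2
⌊3/2⌋ = 1, remainder 1
⌊2/1⌋ = 2, remainder 0

[12; 9, 9, 4, 9, 51, 1, 2]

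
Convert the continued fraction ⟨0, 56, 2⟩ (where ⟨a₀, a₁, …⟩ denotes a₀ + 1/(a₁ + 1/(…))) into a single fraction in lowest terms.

2/113

a_0 = 0: 0/1
a_1 = 56: 1/56
a_2 = 2: 2/113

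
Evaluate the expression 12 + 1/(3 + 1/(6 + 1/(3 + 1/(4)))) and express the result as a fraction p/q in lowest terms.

Start with 4.
3 + 1/(4/1) = 3 + 1/4 = 13/4
6 + 1/(13/4) = 6 + 4/13 = 82/13
3 + 1/(82/13) = 3 + 13/82 = 259/82
12 + 1/(259/82) = 12 + 82/259 = 3190/259

3190/259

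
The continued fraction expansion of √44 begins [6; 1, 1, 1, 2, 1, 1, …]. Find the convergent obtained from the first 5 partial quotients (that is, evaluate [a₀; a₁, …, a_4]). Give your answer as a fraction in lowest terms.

53/8

Start with 2.
1 + 1/(2/1) = 1 + 1/2 = 3/2
1 + 1/(3/2) = 1 + 2/3 = 5/3
1 + 1/(5/3) = 1 + 3/5 = 8/5
6 + 1/(8/5) = 6 + 5/8 = 53/8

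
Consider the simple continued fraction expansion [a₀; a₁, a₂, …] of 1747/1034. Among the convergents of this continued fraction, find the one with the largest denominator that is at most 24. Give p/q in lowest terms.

27/16

a_0 = 1: 1/1  (≤ bound)
a_1 = 1: 2/1  (≤ bound)
a_2 = 2: 5/3  (≤ bound)
a_3 = 4: 22/13  (≤ bound)
a_4 = 1: 27/16  (≤ bound)
a_5 = 1: 49/29  (> 24, stop)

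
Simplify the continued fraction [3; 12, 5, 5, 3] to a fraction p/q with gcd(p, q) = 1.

3119/1012

Start with 3.
5 + 1/(3/1) = 5 + 1/3 = 16/3
5 + 1/(16/3) = 5 + 3/16 = 83/16
12 + 1/(83/16) = 12 + 16/83 = 1012/83
3 + 1/(1012/83) = 3 + 83/1012 = 3119/1012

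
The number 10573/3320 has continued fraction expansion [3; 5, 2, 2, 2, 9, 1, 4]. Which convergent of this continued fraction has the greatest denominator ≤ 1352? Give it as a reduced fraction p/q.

2156/677

a_0 = 3: 3/1  (≤ bound)
a_1 = 5: 16/5  (≤ bound)
a_2 = 2: 35/11  (≤ bound)
a_3 = 2: 86/27  (≤ bound)
a_4 = 2: 207/65  (≤ bound)
a_5 = 9: 1949/612  (≤ bound)
a_6 = 1: 2156/677  (≤ bound)
a_7 = 4: 10573/3320  (> 1352, stop)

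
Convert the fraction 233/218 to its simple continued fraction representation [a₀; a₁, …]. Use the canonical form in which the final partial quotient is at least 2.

[1; 14, 1, 1, 7]

⌊233/218⌋ = 1, remainder 15
⌊218/15⌋ = 14, remainder 8
⌊15/8⌋ = 1, remainder 7
⌊8/7⌋ = 1, remainder 1
⌊7/1⌋ = 7, remainder 0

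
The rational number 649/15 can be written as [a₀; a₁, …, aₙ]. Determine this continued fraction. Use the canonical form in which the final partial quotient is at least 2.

Run the Euclidean algorithm, recording each quotient:
649 ÷ 15 → quotient 43, remainder 4
15 ÷ 4 → quotient 3, remainder 3
4 ÷ 3 → quotient 1, remainder 1
3 ÷ 1 → quotient 3, remainder 0

[43; 3, 1, 3]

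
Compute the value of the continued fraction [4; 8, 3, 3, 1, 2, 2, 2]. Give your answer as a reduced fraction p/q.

7050/1711

Use the convergent recurrence hₖ = aₖ·hₖ₋₁ + hₖ₋₂ (and likewise for the denominators kₖ):
a_0 = 4: 4/1
a_1 = 8: 33/8
a_2 = 3: 103/25
a_3 = 3: 342/83
a_4 = 1: 445/108
a_5 = 2: 1232/299
a_6 = 2: 2909/706
a_7 = 2: 7050/1711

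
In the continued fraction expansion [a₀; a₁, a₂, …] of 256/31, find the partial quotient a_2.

1

256 ÷ 31 → quotient 8, remainder 8
31 ÷ 8 → quotient 3, remainder 7
8 ÷ 7 → quotient 1, remainder 1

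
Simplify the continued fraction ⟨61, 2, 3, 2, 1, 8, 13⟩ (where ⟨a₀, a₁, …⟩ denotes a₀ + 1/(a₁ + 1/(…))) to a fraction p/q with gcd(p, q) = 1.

161144/2623

Start with 13.
8 + 1/(13/1) = 8 + 1/13 = 105/13
1 + 1/(105/13) = 1 + 13/105 = 118/105
2 + 1/(118/105) = 2 + 105/118 = 341/118
3 + 1/(341/118) = 3 + 118/341 = 1141/341
2 + 1/(1141/341) = 2 + 341/1141 = 2623/1141
61 + 1/(2623/1141) = 61 + 1141/2623 = 161144/2623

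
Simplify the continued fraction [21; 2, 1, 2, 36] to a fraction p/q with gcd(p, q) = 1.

6220/291

Use the convergent recurrence hₖ = aₖ·hₖ₋₁ + hₖ₋₂ (and likewise for the denominators kₖ):
a_0 = 21: 21/1
a_1 = 2: 43/2
a_2 = 1: 64/3
a_3 = 2: 171/8
a_4 = 36: 6220/291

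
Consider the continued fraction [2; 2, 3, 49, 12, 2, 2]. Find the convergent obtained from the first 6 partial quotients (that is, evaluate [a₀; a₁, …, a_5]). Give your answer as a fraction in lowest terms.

Collapse the nested fraction from the inside out:
Start with 2.
12 + 1/(2/1) = 12 + 1/2 = 25/2
49 + 1/(25/2) = 49 + 2/25 = 1227/25
3 + 1/(1227/25) = 3 + 25/1227 = 3706/1227
2 + 1/(3706/1227) = 2 + 1227/3706 = 8639/3706
2 + 1/(8639/3706) = 2 + 3706/8639 = 20984/8639

20984/8639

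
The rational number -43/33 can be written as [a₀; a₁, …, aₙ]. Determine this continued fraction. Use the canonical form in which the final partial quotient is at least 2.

Repeatedly divide and take the remainder:
-43 ÷ 33 → quotient -2, remainder 23
33 ÷ 23 → quotient 1, remainder 10
23 ÷ 10 → quotient 2, remainder 3
10 ÷ 3 → quotient 3, remainder 1
3 ÷ 1 → quotient 3, remainder 0

[-2; 1, 2, 3, 3]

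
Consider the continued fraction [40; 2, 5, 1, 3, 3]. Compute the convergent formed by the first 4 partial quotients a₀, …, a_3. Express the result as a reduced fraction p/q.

526/13

Start with 1.
5 + 1/(1/1) = 5 + 1/1 = 6/1
2 + 1/(6/1) = 2 + 1/6 = 13/6
40 + 1/(13/6) = 40 + 6/13 = 526/13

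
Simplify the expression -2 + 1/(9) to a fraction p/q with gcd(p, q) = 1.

-17/9

Start with 9.
-2 + 1/(9/1) = -2 + 1/9 = -17/9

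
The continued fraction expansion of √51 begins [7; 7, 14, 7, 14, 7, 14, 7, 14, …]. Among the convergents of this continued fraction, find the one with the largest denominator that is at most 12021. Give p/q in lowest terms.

70693/9899

List convergents until the denominator exceeds the bound:
a_0 = 7: 7/1  (≤ bound)
a_1 = 7: 50/7  (≤ bound)
a_2 = 14: 707/99  (≤ bound)
a_3 = 7: 4999/700  (≤ bound)
a_4 = 14: 70693/9899  (≤ bound)
a_5 = 7: 499850/69993  (> 12021, stop)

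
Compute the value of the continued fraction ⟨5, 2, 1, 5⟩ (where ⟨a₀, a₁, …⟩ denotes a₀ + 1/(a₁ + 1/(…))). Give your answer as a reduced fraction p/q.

Start with 5.
1 + 1/(5/1) = 1 + 1/5 = 6/5
2 + 1/(6/5) = 2 + 5/6 = 17/6
5 + 1/(17/6) = 5 + 6/17 = 91/17

91/17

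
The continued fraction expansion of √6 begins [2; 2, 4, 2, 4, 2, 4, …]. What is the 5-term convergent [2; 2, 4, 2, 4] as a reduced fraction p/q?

218/89

Collapse the nested fraction from the inside out:
Start with 4.
2 + 1/(4/1) = 2 + 1/4 = 9/4
4 + 1/(9/4) = 4 + 4/9 = 40/9
2 + 1/(40/9) = 2 + 9/40 = 89/40
2 + 1/(89/40) = 2 + 40/89 = 218/89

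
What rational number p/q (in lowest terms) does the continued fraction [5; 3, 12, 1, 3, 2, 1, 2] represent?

7327/1376

a_0 = 5: 5/1
a_1 = 3: 16/3
a_2 = 12: 197/37
a_3 = 1: 213/40
a_4 = 3: 836/157
a_5 = 2: 1885/354
a_6 = 1: 2721/511
a_7 = 2: 7327/1376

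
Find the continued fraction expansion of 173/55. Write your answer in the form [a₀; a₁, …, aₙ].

[3; 6, 1, 7]

173 ÷ 55 → quotient 3, remainder 8
55 ÷ 8 → quotient 6, remainder 7
8 ÷ 7 → quotient 1, remainder 1
7 ÷ 1 → quotient 7, remainder 0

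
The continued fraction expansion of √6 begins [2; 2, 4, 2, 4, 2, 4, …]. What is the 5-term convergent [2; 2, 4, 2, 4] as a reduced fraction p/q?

218/89

Collapse the nested fraction from the inside out:
Start with 4.
2 + 1/(4/1) = 2 + 1/4 = 9/4
4 + 1/(9/4) = 4 + 4/9 = 40/9
2 + 1/(40/9) = 2 + 9/40 = 89/40
2 + 1/(89/40) = 2 + 40/89 = 218/89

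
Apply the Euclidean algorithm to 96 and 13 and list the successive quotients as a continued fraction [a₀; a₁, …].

96 = 7·13 + 5, so a_0 = 7
13 = 2·5 + 3, so a_1 = 2
5 = 1·3 + 2, so a_2 = 1
3 = 1·2 + 1, so a_3 = 1
2 = 2·1 + 0, so a_4 = 2

[7; 2, 1, 1, 2]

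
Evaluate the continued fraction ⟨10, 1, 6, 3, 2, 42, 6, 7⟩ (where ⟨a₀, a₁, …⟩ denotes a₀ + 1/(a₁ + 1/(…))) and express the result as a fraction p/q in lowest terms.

1014679/93409

Start with 7.
6 + 1/(7/1) = 6 + 1/7 = 43/7
42 + 1/(43/7) = 42 + 7/43 = 1813/43
2 + 1/(1813/43) = 2 + 43/1813 = 3669/1813
3 + 1/(3669/1813) = 3 + 1813/3669 = 12820/3669
6 + 1/(12820/3669) = 6 + 3669/12820 = 80589/12820
1 + 1/(80589/12820) = 1 + 12820/80589 = 93409/80589
10 + 1/(93409/80589) = 10 + 80589/93409 = 1014679/93409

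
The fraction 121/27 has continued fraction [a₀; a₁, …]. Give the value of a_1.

2

Repeatedly divide and take the remainder:
⌊121/27⌋ = 4, remainder 13
⌊27/13⌋ = 2, remainder 1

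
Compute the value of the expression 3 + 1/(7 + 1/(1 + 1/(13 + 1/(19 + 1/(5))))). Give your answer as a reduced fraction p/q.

33437/10696

a_0 = 3: 3/1
a_1 = 7: 22/7
a_2 = 1: 25/8
a_3 = 13: 347/111
a_4 = 19: 6618/2117
a_5 = 5: 33437/10696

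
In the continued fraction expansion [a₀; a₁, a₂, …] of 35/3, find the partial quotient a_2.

2

⌊35/3⌋ = 11, remainder 2
⌊3/2⌋ = 1, remainder 1
⌊2/1⌋ = 2, remainder 0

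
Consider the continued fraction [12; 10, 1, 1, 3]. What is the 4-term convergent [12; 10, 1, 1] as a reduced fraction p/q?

Collapse the nested fraction from the inside out:
Start with 1.
1 + 1/(1/1) = 1 + 1/1 = 2/1
10 + 1/(2/1) = 10 + 1/2 = 21/2
12 + 1/(21/2) = 12 + 2/21 = 254/21

254/21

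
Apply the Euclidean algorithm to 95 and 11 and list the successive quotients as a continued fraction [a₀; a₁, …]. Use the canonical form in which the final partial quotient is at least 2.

[8; 1, 1, 1, 3]

Repeatedly divide and take the remainder:
95 = 8·11 + 7, so a_0 = 8
11 = 1·7 + 4, so a_1 = 1
7 = 1·4 + 3, so a_2 = 1
4 = 1·3 + 1, so a_3 = 1
3 = 3·1 + 0, so a_4 = 3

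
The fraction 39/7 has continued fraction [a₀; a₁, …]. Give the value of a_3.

3

39 ÷ 7 → quotient 5, remainder 4
7 ÷ 4 → quotient 1, remainder 3
4 ÷ 3 → quotient 1, remainder 1
3 ÷ 1 → quotient 3, remainder 0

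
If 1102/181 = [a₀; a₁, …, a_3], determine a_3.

Run the Euclidean algorithm, recording each quotient:
1102 = 6·181 + 16, so a_0 = 6
181 = 11·16 + 5, so a_1 = 11
16 = 3·5 + 1, so a_2 = 3
5 = 5·1 + 0, so a_3 = 5

5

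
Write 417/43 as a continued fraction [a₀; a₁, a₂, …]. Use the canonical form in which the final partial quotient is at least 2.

[9; 1, 2, 3, 4]

Run the Euclidean algorithm, recording each quotient:
417 ÷ 43 → quotient 9, remainder 30
43 ÷ 30 → quotient 1, remainder 13
30 ÷ 13 → quotient 2, remainder 4
13 ÷ 4 → quotient 3, remainder 1
4 ÷ 1 → quotient 4, remainder 0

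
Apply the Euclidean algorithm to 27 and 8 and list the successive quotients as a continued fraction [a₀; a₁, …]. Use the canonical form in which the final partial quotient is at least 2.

[3; 2, 1, 2]

Repeatedly divide and take the remainder:
27 ÷ 8 → quotient 3, remainder 3
8 ÷ 3 → quotient 2, remainder 2
3 ÷ 2 → quotient 1, remainder 1
2 ÷ 1 → quotient 2, remainder 0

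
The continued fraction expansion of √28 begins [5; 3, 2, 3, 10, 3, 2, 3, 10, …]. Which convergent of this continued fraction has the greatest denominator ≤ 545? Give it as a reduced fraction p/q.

1307/247

a_0 = 5: 5/1  (≤ bound)
a_1 = 3: 16/3  (≤ bound)
a_2 = 2: 37/7  (≤ bound)
a_3 = 3: 127/24  (≤ bound)
a_4 = 10: 1307/247  (≤ bound)
a_5 = 3: 4048/765  (> 545, stop)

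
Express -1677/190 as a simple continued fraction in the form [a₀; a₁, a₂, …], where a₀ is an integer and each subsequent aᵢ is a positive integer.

[-9; 5, 1, 3, 8]

Apply division with remainder until the remainder is 0:
⌊-1677/190⌋ = -9, remainder 33
⌊190/33⌋ = 5, remainder 25
⌊33/25⌋ = 1, remainder 8
⌊25/8⌋ = 3, remainder 1
⌊8/1⌋ = 8, remainder 0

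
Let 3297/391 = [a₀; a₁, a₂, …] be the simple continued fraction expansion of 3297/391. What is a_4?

3297 = 8·391 + 169, so a_0 = 8
391 = 2·169 + 53, so a_1 = 2
169 = 3·53 + 10, so a_2 = 3
53 = 5·10 + 3, so a_3 = 5
10 = 3·3 + 1, so a_4 = 3

3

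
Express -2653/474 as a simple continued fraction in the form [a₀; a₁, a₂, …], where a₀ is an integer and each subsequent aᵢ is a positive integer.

[-6; 2, 2, 13, 7]

-2653 ÷ 474 → quotient -6, remainder 191
474 ÷ 191 → quotient 2, remainder 92
191 ÷ 92 → quotient 2, remainder 7
92 ÷ 7 → quotient 13, remainder 1
7 ÷ 1 → quotient 7, remainder 0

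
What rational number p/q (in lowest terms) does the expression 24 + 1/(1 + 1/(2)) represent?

74/3

Use the convergent recurrence hₖ = aₖ·hₖ₋₁ + hₖ₋₂ (and likewise for the denominators kₖ):
a_0 = 24: 24/1
a_1 = 1: 25/1
a_2 = 2: 74/3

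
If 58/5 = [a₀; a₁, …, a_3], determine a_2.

58 ÷ 5 → quotient 11, remainder 3
5 ÷ 3 → quotient 1, remainder 2
3 ÷ 2 → quotient 1, remainder 1

1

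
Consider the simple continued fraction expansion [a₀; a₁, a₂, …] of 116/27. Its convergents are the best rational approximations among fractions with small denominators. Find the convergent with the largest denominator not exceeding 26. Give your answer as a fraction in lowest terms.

43/10

a_0 = 4: 4/1  (≤ bound)
a_1 = 3: 13/3  (≤ bound)
a_2 = 2: 30/7  (≤ bound)
a_3 = 1: 43/10  (≤ bound)
a_4 = 2: 116/27  (> 26, stop)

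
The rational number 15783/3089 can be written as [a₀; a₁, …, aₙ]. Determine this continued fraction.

15783 = 5·3089 + 338, so a_0 = 5
3089 = 9·338 + 47, so a_1 = 9
338 = 7·47 + 9, so a_2 = 7
47 = 5·9 + 2, so a_3 = 5
9 = 4·2 + 1, so a_4 = 4
2 = 2·1 + 0, so a_5 = 2

[5; 9, 7, 5, 4, 2]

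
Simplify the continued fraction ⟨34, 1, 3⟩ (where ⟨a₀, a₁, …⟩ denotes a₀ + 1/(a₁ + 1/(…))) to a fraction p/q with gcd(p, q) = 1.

a_0 = 34: 34/1
a_1 = 1: 35/1
a_2 = 3: 139/4

139/4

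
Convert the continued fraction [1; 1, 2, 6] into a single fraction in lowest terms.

Start with 6.
2 + 1/(6/1) = 2 + 1/6 = 13/6
1 + 1/(13/6) = 1 + 6/13 = 19/13
1 + 1/(19/13) = 1 + 13/19 = 32/19

32/19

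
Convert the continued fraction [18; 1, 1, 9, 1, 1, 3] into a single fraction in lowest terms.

Build up convergents one term at a time:
a_0 = 18: 18/1
a_1 = 1: 19/1
a_2 = 1: 37/2
a_3 = 9: 352/19
a_4 = 1: 389/21
a_5 = 1: 741/40
a_6 = 3: 2612/141

2612/141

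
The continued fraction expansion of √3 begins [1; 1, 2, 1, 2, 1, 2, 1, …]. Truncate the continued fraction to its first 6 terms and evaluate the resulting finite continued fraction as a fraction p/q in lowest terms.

26/15

Collapse the nested fraction from the inside out:
Start with 1.
2 + 1/(1/1) = 2 + 1/1 = 3/1
1 + 1/(3/1) = 1 + 1/3 = 4/3
2 + 1/(4/3) = 2 + 3/4 = 11/4
1 + 1/(11/4) = 1 + 4/11 = 15/11
1 + 1/(15/11) = 1 + 11/15 = 26/15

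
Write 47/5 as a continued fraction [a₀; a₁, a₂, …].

Apply division with remainder until the remainder is 0:
⌊47/5⌋ = 9, remainder 2
⌊5/2⌋ = 2, remainder 1
⌊2/1⌋ = 2, remainder 0

[9; 2, 2]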